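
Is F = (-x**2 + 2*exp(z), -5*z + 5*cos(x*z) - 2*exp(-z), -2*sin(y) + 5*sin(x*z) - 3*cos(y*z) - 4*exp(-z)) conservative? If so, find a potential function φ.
No, ∇×F = (5*x*sin(x*z) + 3*z*sin(y*z) - 2*cos(y) + 5 - 2*exp(-z), -5*z*cos(x*z) + 2*exp(z), -5*z*sin(x*z)) ≠ 0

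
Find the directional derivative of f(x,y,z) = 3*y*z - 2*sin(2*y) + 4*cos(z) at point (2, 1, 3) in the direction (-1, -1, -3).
2*sqrt(11)*(-9 + 2*cos(2) + 6*sin(3))/11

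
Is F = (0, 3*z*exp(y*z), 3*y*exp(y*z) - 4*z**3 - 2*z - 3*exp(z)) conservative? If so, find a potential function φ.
Yes, F is conservative. φ = -z**4 - z**2 - 3*exp(z) + 3*exp(y*z)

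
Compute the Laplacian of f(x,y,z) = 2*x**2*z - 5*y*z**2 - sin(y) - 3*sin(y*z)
y*(3*y*sin(y*z) - 10) + 3*z**2*sin(y*z) + 4*z + sin(y)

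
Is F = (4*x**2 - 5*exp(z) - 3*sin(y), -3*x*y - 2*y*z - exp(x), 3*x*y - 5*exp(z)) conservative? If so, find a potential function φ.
No, ∇×F = (3*x + 2*y, -3*y - 5*exp(z), -3*y - exp(x) + 3*cos(y)) ≠ 0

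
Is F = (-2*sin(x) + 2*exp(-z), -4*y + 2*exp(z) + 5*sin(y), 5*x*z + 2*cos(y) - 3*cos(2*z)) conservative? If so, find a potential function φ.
No, ∇×F = (-2*exp(z) - 2*sin(y), -5*z - 2*exp(-z), 0) ≠ 0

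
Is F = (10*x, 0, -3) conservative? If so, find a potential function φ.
Yes, F is conservative. φ = 5*x**2 - 3*z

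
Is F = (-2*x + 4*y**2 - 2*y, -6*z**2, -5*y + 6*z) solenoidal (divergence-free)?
No, ∇·F = 4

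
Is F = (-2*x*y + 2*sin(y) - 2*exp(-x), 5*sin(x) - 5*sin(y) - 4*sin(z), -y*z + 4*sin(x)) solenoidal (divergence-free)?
No, ∇·F = -3*y - 5*cos(y) + 2*exp(-x)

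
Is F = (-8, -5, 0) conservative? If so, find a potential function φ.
Yes, F is conservative. φ = -8*x - 5*y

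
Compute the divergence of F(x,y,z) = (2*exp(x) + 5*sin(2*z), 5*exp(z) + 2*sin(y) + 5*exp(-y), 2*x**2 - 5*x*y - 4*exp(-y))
2*exp(x) + 2*cos(y) - 5*exp(-y)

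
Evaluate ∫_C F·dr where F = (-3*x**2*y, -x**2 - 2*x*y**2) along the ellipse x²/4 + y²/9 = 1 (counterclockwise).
-9*pi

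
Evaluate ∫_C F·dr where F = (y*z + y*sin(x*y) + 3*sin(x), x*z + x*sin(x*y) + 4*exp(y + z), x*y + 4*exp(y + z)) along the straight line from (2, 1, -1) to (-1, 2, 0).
-2 - 3*cos(1) + 3*cos(2) + 4*exp(2)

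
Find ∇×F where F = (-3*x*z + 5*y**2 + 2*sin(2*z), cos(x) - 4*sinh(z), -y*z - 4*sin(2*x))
(-z + 4*cosh(z), -3*x + 8*cos(2*x) + 4*cos(2*z), -10*y - sin(x))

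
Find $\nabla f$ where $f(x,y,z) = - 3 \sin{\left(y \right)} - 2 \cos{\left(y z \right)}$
(0, 2*z*sin(y*z) - 3*cos(y), 2*y*sin(y*z))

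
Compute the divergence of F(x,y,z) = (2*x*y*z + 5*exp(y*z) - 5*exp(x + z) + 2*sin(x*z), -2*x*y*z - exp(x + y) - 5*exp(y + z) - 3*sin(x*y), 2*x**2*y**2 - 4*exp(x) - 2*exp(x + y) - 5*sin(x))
-2*x*z - 3*x*cos(x*y) + 2*y*z + 2*z*cos(x*z) - exp(x + y) - 5*exp(x + z) - 5*exp(y + z)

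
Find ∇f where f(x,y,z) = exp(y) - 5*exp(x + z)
(-5*exp(x + z), exp(y), -5*exp(x + z))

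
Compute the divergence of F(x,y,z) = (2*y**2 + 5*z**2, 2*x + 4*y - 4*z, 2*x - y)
4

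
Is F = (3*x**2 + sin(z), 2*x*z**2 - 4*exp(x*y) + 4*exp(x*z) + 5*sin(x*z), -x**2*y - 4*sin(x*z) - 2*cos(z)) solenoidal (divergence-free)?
No, ∇·F = -4*x*exp(x*y) - 4*x*cos(x*z) + 6*x + 2*sin(z)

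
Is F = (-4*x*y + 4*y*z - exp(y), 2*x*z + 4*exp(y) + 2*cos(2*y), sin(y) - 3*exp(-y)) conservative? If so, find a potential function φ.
No, ∇×F = (-2*x + cos(y) + 3*exp(-y), 4*y, 4*x - 2*z + exp(y)) ≠ 0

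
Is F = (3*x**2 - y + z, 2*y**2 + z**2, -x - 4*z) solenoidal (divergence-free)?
No, ∇·F = 6*x + 4*y - 4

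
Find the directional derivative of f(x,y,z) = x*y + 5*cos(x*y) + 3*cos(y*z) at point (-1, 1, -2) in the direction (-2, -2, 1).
5*sin(2)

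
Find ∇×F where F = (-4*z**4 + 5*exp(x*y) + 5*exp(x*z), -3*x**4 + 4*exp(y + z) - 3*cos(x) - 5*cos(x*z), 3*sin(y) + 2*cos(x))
(-5*x*sin(x*z) - 4*exp(y + z) + 3*cos(y), 5*x*exp(x*z) - 16*z**3 + 2*sin(x), -12*x**3 - 5*x*exp(x*y) + 5*z*sin(x*z) + 3*sin(x))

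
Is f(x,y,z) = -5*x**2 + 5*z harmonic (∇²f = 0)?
No, ∇²f = -10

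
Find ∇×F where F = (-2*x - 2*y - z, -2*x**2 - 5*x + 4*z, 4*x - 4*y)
(-8, -5, -4*x - 3)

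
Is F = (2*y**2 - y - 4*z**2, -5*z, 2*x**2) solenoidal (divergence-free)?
Yes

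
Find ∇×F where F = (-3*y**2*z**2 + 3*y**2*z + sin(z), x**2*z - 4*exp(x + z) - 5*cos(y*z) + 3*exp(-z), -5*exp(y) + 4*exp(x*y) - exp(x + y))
(((-x**2 + 4*x*exp(x*y) - 5*y*sin(y*z) - 5*exp(y) - exp(x + y) + 4*exp(x + z))*exp(z) + 3)*exp(-z), -6*y**2*z + 3*y**2 - 4*y*exp(x*y) + exp(x + y) + cos(z), 2*x*z + 6*y*z**2 - 6*y*z - 4*exp(x + z))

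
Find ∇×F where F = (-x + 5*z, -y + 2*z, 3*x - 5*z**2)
(-2, 2, 0)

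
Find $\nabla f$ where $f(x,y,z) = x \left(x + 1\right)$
(2*x + 1, 0, 0)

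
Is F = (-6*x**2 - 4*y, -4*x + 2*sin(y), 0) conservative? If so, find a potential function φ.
Yes, F is conservative. φ = -2*x**3 - 4*x*y - 2*cos(y)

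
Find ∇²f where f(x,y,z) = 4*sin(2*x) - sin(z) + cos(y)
-16*sin(2*x) + sin(z) - cos(y)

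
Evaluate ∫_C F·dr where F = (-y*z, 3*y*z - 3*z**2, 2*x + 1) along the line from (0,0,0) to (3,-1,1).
7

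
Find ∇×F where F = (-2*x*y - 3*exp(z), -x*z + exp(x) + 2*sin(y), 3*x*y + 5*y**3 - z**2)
(4*x + 15*y**2, -3*y - 3*exp(z), 2*x - z + exp(x))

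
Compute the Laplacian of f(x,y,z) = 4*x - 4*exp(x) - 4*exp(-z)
-4*exp(x) - 4*exp(-z)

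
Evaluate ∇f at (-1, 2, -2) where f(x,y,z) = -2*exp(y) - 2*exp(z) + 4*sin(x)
(4*cos(1), -2*exp(2), -2*exp(-2))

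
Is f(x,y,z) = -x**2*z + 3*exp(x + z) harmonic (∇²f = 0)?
No, ∇²f = -2*z + 6*exp(x + z)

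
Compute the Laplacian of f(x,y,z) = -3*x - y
0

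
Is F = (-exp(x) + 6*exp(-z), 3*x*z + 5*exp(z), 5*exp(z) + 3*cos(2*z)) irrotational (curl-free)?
No, ∇×F = (-3*x - 5*exp(z), -6*exp(-z), 3*z)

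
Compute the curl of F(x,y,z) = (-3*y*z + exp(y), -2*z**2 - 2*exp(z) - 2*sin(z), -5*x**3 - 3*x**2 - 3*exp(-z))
(4*z + 2*exp(z) + 2*cos(z), 15*x**2 + 6*x - 3*y, 3*z - exp(y))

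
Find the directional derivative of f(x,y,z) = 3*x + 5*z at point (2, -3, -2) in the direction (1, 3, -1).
-2*sqrt(11)/11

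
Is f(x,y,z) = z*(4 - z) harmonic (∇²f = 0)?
No, ∇²f = -2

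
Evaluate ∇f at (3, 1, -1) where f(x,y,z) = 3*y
(0, 3, 0)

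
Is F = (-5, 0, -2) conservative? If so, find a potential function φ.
Yes, F is conservative. φ = -5*x - 2*z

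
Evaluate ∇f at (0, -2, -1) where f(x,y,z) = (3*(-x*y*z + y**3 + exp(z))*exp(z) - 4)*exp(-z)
(-6, 36, sinh(1) + 7*cosh(1))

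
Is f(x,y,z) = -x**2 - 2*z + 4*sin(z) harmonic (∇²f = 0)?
No, ∇²f = -4*sin(z) - 2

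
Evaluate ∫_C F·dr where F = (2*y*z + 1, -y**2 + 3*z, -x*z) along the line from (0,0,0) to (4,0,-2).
-4/3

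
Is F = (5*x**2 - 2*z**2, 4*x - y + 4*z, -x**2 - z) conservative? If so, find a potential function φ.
No, ∇×F = (-4, 2*x - 4*z, 4) ≠ 0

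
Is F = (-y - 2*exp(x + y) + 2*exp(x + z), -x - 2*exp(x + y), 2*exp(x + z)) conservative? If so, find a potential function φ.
Yes, F is conservative. φ = -x*y - 2*exp(x + y) + 2*exp(x + z)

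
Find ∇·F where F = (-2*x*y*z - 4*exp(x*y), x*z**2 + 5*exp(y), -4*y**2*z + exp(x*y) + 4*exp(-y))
-4*y**2 - 2*y*z - 4*y*exp(x*y) + 5*exp(y)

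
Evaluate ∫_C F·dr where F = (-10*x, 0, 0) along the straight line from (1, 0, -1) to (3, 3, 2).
-40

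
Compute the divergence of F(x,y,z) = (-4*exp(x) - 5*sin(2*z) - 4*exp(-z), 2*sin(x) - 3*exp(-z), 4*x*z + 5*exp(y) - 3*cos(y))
4*x - 4*exp(x)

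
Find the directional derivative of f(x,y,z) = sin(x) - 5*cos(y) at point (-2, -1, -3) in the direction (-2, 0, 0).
-cos(2)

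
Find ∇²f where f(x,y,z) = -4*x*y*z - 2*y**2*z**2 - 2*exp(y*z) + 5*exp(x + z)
-2*y**2*exp(y*z) - 4*y**2 - 2*z**2*(exp(y*z) + 2) + 10*exp(x + z)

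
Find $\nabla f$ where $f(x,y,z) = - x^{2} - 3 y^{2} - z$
(-2*x, -6*y, -1)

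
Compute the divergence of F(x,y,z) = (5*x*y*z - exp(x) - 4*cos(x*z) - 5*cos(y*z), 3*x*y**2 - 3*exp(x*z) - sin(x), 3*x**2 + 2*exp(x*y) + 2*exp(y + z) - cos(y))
6*x*y + 5*y*z + 4*z*sin(x*z) - exp(x) + 2*exp(y + z)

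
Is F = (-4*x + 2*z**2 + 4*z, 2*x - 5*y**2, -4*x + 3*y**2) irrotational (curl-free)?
No, ∇×F = (6*y, 4*z + 8, 2)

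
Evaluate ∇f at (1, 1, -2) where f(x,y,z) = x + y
(1, 1, 0)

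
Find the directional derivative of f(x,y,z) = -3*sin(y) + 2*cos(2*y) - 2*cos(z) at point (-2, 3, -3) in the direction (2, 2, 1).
-2*sin(3)/3 - 8*sin(6)/3 - 2*cos(3)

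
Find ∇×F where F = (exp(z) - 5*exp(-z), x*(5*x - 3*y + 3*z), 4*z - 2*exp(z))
(-3*x, exp(z) + 5*exp(-z), 10*x - 3*y + 3*z)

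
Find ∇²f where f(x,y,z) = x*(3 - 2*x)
-4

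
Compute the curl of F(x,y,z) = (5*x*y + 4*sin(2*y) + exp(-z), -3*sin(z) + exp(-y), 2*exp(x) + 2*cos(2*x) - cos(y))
(sin(y) + 3*cos(z), -2*exp(x) + 4*sin(2*x) - exp(-z), -5*x - 8*cos(2*y))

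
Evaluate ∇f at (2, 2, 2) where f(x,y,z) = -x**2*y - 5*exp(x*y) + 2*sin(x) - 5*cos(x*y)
(-10*exp(4) - 8 + 10*sin(4) + 2*cos(2), -10*exp(4) + 10*sin(4) - 4, 0)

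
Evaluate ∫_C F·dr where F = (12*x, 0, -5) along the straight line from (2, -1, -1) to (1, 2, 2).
-33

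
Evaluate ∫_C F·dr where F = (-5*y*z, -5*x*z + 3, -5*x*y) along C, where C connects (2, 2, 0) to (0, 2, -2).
0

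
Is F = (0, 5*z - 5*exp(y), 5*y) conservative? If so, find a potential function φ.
Yes, F is conservative. φ = 5*y*z - 5*exp(y)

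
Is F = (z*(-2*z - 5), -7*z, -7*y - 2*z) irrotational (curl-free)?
No, ∇×F = (0, -4*z - 5, 0)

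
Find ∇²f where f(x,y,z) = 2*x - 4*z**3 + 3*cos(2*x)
-24*z - 12*cos(2*x)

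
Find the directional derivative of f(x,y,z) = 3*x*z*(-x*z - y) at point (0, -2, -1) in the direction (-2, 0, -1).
12*sqrt(5)/5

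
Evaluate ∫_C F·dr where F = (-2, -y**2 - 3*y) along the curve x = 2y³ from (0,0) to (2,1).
-35/6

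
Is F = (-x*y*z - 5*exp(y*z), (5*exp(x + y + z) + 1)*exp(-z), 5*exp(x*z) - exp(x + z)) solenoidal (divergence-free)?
No, ∇·F = 5*x*exp(x*z) - y*z + 5*exp(x + y) - exp(x + z)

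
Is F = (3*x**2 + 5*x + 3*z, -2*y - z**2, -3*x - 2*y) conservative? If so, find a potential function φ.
No, ∇×F = (2*z - 2, 6, 0) ≠ 0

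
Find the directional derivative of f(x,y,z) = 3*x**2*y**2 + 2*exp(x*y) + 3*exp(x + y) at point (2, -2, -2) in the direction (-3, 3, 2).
12*sqrt(22)*(1 - 12*exp(4))*exp(-4)/11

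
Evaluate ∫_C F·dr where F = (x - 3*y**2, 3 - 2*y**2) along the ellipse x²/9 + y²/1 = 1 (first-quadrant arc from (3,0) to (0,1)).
23/6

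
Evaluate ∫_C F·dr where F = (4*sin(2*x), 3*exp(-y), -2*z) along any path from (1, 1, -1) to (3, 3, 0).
-2*cos(6) + 2*cos(2) - 3*exp(-3) + 1 + 3*exp(-1)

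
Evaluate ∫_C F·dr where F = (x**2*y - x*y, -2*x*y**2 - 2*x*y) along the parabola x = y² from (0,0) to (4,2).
104/35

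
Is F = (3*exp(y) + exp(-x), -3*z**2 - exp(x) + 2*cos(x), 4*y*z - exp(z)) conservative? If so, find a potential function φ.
No, ∇×F = (10*z, 0, -exp(x) - 3*exp(y) - 2*sin(x)) ≠ 0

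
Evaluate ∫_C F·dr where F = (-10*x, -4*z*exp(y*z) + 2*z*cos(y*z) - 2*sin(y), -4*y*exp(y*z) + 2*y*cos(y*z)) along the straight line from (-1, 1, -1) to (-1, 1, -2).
-2*sin(2) - 4*exp(-2) + 4*exp(-1) + 2*sin(1)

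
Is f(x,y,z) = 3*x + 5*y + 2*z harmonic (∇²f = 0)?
Yes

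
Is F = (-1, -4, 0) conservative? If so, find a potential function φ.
Yes, F is conservative. φ = -x - 4*y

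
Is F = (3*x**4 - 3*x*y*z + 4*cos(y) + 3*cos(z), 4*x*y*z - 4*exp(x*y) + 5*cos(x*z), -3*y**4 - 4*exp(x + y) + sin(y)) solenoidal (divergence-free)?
No, ∇·F = 12*x**3 + 4*x*z - 4*x*exp(x*y) - 3*y*z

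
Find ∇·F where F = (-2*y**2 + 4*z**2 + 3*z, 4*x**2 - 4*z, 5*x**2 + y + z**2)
2*z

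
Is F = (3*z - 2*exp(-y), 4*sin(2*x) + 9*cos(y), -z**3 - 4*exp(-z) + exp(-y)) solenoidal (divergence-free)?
No, ∇·F = -3*z**2 - 9*sin(y) + 4*exp(-z)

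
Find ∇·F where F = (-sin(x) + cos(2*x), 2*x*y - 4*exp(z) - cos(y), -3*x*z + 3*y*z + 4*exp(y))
-x + 3*y - 2*sin(2*x) + sin(y) - cos(x)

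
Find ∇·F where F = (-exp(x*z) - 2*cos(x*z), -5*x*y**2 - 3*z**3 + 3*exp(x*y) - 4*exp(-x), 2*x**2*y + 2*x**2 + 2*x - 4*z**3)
-10*x*y + 3*x*exp(x*y) - 12*z**2 - z*exp(x*z) + 2*z*sin(x*z)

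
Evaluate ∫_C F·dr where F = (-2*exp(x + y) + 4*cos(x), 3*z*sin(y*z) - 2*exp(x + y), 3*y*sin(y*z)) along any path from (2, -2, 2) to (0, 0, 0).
-4*sin(2) - 3 + 3*cos(4)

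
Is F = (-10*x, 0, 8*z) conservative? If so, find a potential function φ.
Yes, F is conservative. φ = -5*x**2 + 4*z**2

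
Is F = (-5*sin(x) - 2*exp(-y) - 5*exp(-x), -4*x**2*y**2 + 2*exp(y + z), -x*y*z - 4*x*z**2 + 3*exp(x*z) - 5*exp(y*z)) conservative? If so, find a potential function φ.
No, ∇×F = (-x*z - 5*z*exp(y*z) - 2*exp(y + z), z*(y + 4*z - 3*exp(x*z)), -8*x*y**2 - 2*exp(-y)) ≠ 0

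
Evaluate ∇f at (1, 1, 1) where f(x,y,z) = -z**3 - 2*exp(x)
(-2*E, 0, -3)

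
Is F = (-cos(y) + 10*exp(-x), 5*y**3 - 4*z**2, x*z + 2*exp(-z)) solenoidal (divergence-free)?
No, ∇·F = x + 15*y**2 - 2*exp(-z) - 10*exp(-x)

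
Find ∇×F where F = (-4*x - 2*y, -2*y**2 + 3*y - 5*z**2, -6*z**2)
(10*z, 0, 2)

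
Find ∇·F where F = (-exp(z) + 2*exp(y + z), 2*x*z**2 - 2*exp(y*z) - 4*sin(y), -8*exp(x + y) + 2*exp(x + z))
-2*z*exp(y*z) + 2*exp(x + z) - 4*cos(y)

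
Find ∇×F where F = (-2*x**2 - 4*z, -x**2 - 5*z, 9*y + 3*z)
(14, -4, -2*x)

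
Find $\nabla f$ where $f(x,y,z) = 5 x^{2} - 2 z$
(10*x, 0, -2)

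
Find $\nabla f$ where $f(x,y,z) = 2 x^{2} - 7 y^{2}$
(4*x, -14*y, 0)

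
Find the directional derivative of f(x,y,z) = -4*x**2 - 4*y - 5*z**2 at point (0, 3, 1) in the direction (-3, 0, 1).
-sqrt(10)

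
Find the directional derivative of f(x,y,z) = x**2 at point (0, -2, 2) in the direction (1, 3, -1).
0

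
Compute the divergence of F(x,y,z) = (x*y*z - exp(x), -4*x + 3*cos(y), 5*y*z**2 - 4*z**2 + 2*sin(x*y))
11*y*z - 8*z - exp(x) - 3*sin(y)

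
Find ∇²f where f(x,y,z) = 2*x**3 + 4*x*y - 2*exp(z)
12*x - 2*exp(z)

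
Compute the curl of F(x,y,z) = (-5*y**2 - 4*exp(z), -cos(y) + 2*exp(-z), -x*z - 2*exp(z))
(2*exp(-z), z - 4*exp(z), 10*y)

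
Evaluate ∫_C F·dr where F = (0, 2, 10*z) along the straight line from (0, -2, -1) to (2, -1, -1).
2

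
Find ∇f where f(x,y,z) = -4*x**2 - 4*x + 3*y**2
(-8*x - 4, 6*y, 0)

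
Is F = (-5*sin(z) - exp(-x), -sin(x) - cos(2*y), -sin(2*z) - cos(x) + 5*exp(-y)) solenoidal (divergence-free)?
No, ∇·F = 2*sin(2*y) - 2*cos(2*z) + exp(-x)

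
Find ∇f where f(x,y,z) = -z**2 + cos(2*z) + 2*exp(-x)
(-2*exp(-x), 0, -2*z - 2*sin(2*z))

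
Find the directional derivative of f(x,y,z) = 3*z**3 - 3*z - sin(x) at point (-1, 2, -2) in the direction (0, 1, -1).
-33*sqrt(2)/2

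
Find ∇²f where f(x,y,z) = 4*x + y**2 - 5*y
2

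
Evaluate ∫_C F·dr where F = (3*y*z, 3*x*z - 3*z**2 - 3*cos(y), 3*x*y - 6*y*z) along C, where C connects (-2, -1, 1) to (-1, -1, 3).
27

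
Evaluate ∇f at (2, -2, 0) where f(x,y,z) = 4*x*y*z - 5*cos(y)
(0, -5*sin(2), -16)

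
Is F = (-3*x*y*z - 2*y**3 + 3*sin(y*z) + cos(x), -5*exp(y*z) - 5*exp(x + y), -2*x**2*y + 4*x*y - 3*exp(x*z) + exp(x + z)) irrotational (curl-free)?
No, ∇×F = (-2*x**2 + 4*x + 5*y*exp(y*z), x*y + 3*y*cos(y*z) - 4*y + 3*z*exp(x*z) - exp(x + z), 3*x*z + 6*y**2 - 3*z*cos(y*z) - 5*exp(x + y))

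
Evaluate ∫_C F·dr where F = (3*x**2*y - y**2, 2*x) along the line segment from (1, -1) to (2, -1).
-8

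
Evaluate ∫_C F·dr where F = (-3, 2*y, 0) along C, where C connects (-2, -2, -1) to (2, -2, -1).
-12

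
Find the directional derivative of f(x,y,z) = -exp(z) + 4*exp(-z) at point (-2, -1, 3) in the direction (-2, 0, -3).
3*sqrt(13)*(4 + exp(6))*exp(-3)/13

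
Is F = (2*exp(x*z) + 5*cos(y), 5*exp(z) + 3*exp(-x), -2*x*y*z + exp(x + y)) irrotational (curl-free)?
No, ∇×F = (-2*x*z - 5*exp(z) + exp(x + y), 2*x*exp(x*z) + 2*y*z - exp(x + y), 5*sin(y) - 3*exp(-x))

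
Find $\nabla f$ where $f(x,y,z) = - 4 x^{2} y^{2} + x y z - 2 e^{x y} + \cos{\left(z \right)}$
(y*(-8*x*y + z - 2*exp(x*y)), x*(-8*x*y + z - 2*exp(x*y)), x*y - sin(z))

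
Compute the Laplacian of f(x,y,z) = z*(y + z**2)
6*z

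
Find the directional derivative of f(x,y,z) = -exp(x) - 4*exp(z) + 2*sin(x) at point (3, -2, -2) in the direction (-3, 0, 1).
sqrt(10)*(-4 - 6*exp(2)*cos(3) + 3*exp(5))*exp(-2)/10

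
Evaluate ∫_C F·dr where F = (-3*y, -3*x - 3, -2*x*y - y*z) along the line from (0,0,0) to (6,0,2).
0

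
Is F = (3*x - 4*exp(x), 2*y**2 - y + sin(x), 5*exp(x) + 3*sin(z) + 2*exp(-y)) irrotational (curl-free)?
No, ∇×F = (-2*exp(-y), -5*exp(x), cos(x))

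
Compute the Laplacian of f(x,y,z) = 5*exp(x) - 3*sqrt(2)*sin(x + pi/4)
5*exp(x) + 3*sqrt(2)*sin(x + pi/4)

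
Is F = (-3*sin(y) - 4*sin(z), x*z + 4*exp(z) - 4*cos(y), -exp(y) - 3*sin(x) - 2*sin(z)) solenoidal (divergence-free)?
No, ∇·F = 4*sin(y) - 2*cos(z)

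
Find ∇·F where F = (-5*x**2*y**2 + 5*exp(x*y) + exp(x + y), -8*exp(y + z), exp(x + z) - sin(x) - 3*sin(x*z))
-10*x*y**2 - 3*x*cos(x*z) + 5*y*exp(x*y) + exp(x + y) + exp(x + z) - 8*exp(y + z)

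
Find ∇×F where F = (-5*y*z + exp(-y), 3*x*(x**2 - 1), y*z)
(z, -5*y, 9*x**2 + 5*z - 3 + exp(-y))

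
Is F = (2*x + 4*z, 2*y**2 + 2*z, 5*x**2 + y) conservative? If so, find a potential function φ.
No, ∇×F = (-1, 4 - 10*x, 0) ≠ 0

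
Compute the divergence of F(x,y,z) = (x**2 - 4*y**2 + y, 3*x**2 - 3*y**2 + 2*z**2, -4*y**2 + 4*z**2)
2*x - 6*y + 8*z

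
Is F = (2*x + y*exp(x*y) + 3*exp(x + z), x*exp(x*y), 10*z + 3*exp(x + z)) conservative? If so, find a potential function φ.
Yes, F is conservative. φ = x**2 + 5*z**2 + exp(x*y) + 3*exp(x + z)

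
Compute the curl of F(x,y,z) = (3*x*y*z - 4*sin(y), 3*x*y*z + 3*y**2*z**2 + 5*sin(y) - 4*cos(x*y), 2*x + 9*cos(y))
(-3*x*y - 6*y**2*z - 9*sin(y), 3*x*y - 2, -3*x*z + 3*y*z + 4*y*sin(x*y) + 4*cos(y))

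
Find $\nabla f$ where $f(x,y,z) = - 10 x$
(-10, 0, 0)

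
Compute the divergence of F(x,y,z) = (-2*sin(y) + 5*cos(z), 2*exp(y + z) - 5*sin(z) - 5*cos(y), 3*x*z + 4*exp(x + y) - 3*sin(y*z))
3*x - 3*y*cos(y*z) + 2*exp(y + z) + 5*sin(y)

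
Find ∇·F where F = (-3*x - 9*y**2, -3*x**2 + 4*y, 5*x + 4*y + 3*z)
4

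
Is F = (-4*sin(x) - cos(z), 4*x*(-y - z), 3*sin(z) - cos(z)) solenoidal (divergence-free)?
No, ∇·F = -4*x + sin(z) - 4*cos(x) + 3*cos(z)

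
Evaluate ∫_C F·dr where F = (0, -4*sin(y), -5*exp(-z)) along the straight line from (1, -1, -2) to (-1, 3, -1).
-5*exp(2) + 4*cos(3) - 4*cos(1) + 5*E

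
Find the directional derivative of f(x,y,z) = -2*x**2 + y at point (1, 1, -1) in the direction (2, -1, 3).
-9*sqrt(14)/14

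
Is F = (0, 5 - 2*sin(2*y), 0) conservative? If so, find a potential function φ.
Yes, F is conservative. φ = 5*y + cos(2*y)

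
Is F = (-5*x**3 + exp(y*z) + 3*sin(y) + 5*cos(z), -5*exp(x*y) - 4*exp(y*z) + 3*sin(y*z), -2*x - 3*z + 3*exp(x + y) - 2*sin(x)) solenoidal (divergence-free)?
No, ∇·F = -15*x**2 - 5*x*exp(x*y) - 4*z*exp(y*z) + 3*z*cos(y*z) - 3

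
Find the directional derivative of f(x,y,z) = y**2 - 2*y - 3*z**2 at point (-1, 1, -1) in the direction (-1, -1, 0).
0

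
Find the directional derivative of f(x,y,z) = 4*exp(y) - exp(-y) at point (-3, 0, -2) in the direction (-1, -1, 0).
-5*sqrt(2)/2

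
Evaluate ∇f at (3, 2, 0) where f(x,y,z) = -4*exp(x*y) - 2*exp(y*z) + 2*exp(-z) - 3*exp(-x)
((3 - 8*exp(9))*exp(-3), -12*exp(6), -6)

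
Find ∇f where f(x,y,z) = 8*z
(0, 0, 8)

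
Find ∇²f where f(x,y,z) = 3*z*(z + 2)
6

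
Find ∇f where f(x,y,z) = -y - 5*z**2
(0, -1, -10*z)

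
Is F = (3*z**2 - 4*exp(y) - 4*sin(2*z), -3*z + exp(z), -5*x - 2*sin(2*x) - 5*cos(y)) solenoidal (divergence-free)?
Yes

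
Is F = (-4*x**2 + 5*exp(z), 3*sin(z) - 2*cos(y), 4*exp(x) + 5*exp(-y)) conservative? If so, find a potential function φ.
No, ∇×F = (-3*cos(z) - 5*exp(-y), -4*exp(x) + 5*exp(z), 0) ≠ 0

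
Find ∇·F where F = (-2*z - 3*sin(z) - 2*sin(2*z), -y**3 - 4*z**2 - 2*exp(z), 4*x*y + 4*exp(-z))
-3*y**2 - 4*exp(-z)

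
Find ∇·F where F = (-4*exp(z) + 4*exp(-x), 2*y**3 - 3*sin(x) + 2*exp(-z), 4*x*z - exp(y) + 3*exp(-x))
4*x + 6*y**2 - 4*exp(-x)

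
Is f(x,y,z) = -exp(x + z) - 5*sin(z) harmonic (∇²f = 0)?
No, ∇²f = -2*exp(x + z) + 5*sin(z)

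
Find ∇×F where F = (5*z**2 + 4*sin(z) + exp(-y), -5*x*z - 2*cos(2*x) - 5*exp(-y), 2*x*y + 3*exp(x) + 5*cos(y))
(7*x - 5*sin(y), -2*y + 10*z - 3*exp(x) + 4*cos(z), -5*z + 4*sin(2*x) + exp(-y))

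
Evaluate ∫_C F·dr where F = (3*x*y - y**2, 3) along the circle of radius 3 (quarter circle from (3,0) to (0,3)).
0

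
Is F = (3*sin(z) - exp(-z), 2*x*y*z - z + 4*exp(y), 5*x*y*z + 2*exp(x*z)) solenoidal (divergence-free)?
No, ∇·F = 5*x*y + 2*x*z + 2*x*exp(x*z) + 4*exp(y)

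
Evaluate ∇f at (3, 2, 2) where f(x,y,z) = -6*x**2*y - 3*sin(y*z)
(-72, -54 - 6*cos(4), -6*cos(4))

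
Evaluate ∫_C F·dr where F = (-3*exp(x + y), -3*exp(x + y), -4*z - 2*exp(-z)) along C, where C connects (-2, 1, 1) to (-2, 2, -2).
-9 + exp(-1) + 2*exp(2)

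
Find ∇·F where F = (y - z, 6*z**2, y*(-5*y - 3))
0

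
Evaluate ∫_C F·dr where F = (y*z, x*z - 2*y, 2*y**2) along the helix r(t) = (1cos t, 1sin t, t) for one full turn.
2*pi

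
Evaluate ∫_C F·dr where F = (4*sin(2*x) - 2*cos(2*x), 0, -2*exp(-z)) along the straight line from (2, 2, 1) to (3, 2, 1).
-2*cos(6) + 2*cos(4) + sin(4) - sin(6)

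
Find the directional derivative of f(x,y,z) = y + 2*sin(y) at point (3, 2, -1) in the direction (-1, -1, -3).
-sqrt(11)*(2*cos(2) + 1)/11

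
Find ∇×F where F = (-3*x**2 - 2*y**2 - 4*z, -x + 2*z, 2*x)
(-2, -6, 4*y - 1)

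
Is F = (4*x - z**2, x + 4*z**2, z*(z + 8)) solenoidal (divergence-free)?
No, ∇·F = 2*z + 12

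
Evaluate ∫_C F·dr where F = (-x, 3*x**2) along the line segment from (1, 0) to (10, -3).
-765/2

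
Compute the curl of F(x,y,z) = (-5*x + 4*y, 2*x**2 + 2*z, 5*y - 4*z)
(3, 0, 4*x - 4)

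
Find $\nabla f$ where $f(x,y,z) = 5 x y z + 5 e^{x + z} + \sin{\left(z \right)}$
(5*y*z + 5*exp(x + z), 5*x*z, 5*x*y + 5*exp(x + z) + cos(z))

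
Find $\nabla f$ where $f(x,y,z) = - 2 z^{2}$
(0, 0, -4*z)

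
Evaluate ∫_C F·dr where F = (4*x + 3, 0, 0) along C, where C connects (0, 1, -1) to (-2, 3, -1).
2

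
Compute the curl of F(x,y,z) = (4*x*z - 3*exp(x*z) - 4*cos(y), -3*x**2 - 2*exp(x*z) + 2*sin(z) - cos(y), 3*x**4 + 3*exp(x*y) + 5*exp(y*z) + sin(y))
(3*x*exp(x*y) + 2*x*exp(x*z) + 5*z*exp(y*z) + cos(y) - 2*cos(z), -12*x**3 - 3*x*exp(x*z) + 4*x - 3*y*exp(x*y), -6*x - 2*z*exp(x*z) - 4*sin(y))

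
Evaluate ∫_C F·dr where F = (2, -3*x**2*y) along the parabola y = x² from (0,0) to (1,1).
1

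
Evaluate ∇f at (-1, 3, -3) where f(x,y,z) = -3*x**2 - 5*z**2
(6, 0, 30)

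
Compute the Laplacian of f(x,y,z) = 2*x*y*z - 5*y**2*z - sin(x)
-10*z + sin(x)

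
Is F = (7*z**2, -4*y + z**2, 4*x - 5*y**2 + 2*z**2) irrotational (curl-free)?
No, ∇×F = (-10*y - 2*z, 14*z - 4, 0)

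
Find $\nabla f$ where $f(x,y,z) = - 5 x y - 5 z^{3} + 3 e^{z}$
(-5*y, -5*x, -15*z**2 + 3*exp(z))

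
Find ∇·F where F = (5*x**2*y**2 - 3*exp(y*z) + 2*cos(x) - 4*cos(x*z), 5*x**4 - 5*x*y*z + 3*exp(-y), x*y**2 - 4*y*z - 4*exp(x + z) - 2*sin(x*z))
10*x*y**2 - 5*x*z - 2*x*cos(x*z) - 4*y + 4*z*sin(x*z) - 4*exp(x + z) - 2*sin(x) - 3*exp(-y)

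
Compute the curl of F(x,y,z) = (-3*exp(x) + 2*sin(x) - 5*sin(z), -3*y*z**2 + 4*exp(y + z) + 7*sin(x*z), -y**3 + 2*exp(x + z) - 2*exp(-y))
(-7*x*cos(x*z) - 3*y**2 + 6*y*z - 4*exp(y + z) + 2*exp(-y), -2*exp(x + z) - 5*cos(z), 7*z*cos(x*z))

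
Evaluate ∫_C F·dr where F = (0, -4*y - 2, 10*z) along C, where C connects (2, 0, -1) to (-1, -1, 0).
-5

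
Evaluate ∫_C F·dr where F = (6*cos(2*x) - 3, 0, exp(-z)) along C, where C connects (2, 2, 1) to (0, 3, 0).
exp(-1) - 3*sin(4) + 5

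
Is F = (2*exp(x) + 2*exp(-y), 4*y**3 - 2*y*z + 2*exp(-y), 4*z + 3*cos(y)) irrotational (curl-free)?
No, ∇×F = (2*y - 3*sin(y), 0, 2*exp(-y))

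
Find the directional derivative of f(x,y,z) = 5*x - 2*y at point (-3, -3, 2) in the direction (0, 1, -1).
-sqrt(2)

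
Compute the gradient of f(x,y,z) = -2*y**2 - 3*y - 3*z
(0, -4*y - 3, -3)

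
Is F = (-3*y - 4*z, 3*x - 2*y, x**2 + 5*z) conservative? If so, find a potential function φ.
No, ∇×F = (0, -2*x - 4, 6) ≠ 0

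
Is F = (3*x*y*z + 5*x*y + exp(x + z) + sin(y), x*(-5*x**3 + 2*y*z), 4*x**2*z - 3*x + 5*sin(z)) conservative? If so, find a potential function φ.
No, ∇×F = (-2*x*y, 3*x*y - 8*x*z + exp(x + z) + 3, -20*x**3 - 3*x*z - 5*x + 2*y*z - cos(y)) ≠ 0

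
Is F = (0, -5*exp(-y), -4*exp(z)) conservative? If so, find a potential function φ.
Yes, F is conservative. φ = -4*exp(z) + 5*exp(-y)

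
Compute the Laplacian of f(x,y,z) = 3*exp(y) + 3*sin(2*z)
3*exp(y) - 12*sin(2*z)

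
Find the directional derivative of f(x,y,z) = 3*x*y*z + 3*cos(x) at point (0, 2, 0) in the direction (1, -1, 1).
0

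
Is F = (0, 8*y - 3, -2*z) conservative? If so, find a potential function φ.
Yes, F is conservative. φ = 4*y**2 - 3*y - z**2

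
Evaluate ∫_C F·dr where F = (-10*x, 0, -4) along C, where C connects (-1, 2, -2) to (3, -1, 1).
-52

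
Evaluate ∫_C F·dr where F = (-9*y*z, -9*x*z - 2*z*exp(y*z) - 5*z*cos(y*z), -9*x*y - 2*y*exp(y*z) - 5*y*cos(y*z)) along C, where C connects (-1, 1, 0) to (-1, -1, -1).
-2*E - 5*sin(1) + 11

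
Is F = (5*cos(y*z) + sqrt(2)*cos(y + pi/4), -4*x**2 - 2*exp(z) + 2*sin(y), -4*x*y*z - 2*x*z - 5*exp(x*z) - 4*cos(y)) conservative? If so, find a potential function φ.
No, ∇×F = (-4*x*z + 2*exp(z) + 4*sin(y), 4*y*z - 5*y*sin(y*z) + 5*z*exp(x*z) + 2*z, -8*x + 5*z*sin(y*z) + sqrt(2)*sin(y + pi/4)) ≠ 0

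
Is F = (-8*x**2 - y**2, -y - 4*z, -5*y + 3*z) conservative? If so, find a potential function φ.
No, ∇×F = (-1, 0, 2*y) ≠ 0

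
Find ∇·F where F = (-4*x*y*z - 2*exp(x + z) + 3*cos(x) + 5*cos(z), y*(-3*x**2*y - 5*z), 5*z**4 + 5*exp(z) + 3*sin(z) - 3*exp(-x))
-6*x**2*y - 4*y*z + 20*z**3 - 5*z + 5*exp(z) - 2*exp(x + z) - 3*sin(x) + 3*cos(z)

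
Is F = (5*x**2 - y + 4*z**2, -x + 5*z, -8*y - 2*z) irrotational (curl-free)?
No, ∇×F = (-13, 8*z, 0)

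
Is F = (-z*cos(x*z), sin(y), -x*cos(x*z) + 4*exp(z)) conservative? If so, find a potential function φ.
Yes, F is conservative. φ = 4*exp(z) - sin(x*z) - cos(y)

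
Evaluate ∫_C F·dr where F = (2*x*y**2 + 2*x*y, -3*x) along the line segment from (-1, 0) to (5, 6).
576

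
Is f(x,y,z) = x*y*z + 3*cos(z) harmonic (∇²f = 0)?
No, ∇²f = -3*cos(z)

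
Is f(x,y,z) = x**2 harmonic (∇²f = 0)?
No, ∇²f = 2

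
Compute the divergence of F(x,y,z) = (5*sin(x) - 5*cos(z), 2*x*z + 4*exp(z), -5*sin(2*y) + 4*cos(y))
5*cos(x)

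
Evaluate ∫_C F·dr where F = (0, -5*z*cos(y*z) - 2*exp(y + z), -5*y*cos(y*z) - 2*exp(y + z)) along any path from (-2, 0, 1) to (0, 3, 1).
-2*exp(4) - 5*sin(3) + 2*E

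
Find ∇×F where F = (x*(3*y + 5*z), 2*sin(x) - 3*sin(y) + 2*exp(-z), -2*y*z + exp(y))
(-2*z + exp(y) + 2*exp(-z), 5*x, -3*x + 2*cos(x))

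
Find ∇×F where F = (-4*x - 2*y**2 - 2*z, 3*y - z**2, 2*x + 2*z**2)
(2*z, -4, 4*y)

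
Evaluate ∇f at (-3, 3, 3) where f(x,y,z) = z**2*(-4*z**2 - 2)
(0, 0, -444)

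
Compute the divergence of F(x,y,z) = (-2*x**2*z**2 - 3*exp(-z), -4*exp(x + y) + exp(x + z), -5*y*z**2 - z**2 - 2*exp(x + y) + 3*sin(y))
-4*x*z**2 - 10*y*z - 2*z - 4*exp(x + y)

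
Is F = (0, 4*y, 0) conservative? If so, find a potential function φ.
Yes, F is conservative. φ = 2*y**2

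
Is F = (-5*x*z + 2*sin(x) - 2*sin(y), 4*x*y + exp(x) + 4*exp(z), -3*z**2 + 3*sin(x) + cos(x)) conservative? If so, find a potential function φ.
No, ∇×F = (-4*exp(z), -5*x + sin(x) - 3*cos(x), 4*y + exp(x) + 2*cos(y)) ≠ 0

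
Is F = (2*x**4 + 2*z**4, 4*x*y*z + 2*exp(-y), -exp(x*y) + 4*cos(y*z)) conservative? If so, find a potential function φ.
No, ∇×F = (-4*x*y - x*exp(x*y) - 4*z*sin(y*z), y*exp(x*y) + 8*z**3, 4*y*z) ≠ 0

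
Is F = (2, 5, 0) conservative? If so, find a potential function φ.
Yes, F is conservative. φ = 2*x + 5*y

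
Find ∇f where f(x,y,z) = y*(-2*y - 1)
(0, -4*y - 1, 0)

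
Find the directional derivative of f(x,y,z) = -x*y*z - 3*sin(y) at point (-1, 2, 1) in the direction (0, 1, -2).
-3*sqrt(5)*(cos(2) + 1)/5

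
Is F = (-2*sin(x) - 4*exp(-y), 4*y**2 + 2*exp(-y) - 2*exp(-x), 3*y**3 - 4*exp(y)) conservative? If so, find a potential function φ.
No, ∇×F = (9*y**2 - 4*exp(y), 0, -4*exp(-y) + 2*exp(-x)) ≠ 0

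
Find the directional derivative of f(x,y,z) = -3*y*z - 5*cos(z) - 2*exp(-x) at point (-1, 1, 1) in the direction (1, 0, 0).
2*E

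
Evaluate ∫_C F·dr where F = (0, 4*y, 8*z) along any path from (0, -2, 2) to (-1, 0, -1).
-20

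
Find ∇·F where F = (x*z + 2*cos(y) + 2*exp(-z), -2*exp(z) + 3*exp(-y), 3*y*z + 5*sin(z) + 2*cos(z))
3*y + z - 2*sin(z) + 5*cos(z) - 3*exp(-y)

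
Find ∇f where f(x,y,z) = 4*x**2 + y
(8*x, 1, 0)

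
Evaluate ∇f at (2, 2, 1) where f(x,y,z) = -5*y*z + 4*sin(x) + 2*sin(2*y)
(4*cos(2), -5 + 4*cos(4), -10)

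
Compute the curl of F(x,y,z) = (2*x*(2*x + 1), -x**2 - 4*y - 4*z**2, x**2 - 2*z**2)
(8*z, -2*x, -2*x)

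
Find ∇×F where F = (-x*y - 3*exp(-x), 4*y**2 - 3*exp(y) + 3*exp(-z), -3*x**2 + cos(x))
(3*exp(-z), 6*x + sin(x), x)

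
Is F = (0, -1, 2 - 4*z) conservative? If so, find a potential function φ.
Yes, F is conservative. φ = -y - 2*z**2 + 2*z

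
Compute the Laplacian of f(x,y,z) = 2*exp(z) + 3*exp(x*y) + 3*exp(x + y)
3*x**2*exp(x*y) + 3*y**2*exp(x*y) + 2*exp(z) + 6*exp(x + y)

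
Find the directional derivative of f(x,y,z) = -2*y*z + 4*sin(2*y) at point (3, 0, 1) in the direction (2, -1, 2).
-2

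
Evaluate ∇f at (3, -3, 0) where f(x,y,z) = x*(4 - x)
(-2, 0, 0)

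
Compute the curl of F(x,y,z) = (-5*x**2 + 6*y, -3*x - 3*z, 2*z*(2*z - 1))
(3, 0, -9)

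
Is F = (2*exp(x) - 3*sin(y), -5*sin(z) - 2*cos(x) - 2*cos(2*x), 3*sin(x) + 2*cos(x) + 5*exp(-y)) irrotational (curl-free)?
No, ∇×F = (5*cos(z) - 5*exp(-y), 2*sin(x) - 3*cos(x), 2*sin(x) + 4*sin(2*x) + 3*cos(y))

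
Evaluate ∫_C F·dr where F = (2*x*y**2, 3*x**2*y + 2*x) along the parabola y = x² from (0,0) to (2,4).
96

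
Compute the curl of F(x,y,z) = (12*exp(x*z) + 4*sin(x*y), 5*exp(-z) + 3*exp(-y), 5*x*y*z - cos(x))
(5*x*z + 5*exp(-z), 12*x*exp(x*z) - 5*y*z - sin(x), -4*x*cos(x*y))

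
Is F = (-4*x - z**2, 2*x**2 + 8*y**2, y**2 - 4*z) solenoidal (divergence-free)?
No, ∇·F = 16*y - 8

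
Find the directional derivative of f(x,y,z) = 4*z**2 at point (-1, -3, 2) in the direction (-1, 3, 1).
16*sqrt(11)/11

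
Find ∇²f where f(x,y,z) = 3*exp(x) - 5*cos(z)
3*exp(x) + 5*cos(z)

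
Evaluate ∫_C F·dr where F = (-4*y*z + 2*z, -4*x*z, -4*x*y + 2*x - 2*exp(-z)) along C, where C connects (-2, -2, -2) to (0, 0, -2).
-40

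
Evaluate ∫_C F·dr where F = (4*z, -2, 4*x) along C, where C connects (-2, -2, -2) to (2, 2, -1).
-32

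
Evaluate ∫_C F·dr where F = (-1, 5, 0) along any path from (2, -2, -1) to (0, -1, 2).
7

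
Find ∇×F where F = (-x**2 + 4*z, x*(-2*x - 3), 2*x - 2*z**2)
(0, 2, -4*x - 3)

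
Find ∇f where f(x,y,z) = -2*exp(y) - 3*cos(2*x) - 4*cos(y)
(6*sin(2*x), -2*exp(y) + 4*sin(y), 0)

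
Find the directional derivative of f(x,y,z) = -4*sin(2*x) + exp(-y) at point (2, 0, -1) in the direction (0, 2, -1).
-2*sqrt(5)/5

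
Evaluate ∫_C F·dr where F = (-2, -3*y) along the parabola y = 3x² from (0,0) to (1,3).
-31/2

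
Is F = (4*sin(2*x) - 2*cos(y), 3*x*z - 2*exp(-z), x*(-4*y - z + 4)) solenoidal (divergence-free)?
No, ∇·F = -x + 8*cos(2*x)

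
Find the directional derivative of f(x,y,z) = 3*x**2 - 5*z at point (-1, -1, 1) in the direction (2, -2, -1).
-7/3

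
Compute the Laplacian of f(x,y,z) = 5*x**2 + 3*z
10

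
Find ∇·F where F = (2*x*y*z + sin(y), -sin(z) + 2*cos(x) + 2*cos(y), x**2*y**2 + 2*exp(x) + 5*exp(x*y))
2*y*z - 2*sin(y)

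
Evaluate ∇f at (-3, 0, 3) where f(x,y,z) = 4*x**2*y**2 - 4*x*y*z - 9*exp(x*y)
(0, 63, 0)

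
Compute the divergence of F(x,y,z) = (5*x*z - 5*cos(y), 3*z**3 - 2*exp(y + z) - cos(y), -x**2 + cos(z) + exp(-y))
5*z - 2*exp(y + z) + sin(y) - sin(z)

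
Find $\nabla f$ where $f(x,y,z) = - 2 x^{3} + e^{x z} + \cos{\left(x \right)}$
(-6*x**2 + z*exp(x*z) - sin(x), 0, x*exp(x*z))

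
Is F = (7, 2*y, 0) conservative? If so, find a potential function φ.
Yes, F is conservative. φ = 7*x + y**2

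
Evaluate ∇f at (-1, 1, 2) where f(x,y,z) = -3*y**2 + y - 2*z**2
(0, -5, -8)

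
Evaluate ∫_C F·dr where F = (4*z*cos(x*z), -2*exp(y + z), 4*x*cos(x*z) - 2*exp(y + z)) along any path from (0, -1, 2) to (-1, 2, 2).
-2*exp(4) - 4*sin(2) + 2*E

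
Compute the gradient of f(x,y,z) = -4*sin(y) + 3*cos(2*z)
(0, -4*cos(y), -6*sin(2*z))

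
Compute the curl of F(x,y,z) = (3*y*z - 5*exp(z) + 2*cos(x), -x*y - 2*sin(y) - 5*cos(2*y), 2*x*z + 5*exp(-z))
(0, 3*y - 2*z - 5*exp(z), -y - 3*z)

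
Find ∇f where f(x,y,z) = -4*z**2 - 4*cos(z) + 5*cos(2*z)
(0, 0, -8*z + 4*sin(z) - 10*sin(2*z))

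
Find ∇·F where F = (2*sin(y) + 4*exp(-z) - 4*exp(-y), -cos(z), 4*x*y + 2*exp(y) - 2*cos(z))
2*sin(z)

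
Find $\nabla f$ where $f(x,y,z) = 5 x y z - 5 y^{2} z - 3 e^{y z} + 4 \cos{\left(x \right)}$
(5*y*z - 4*sin(x), z*(5*x - 10*y - 3*exp(y*z)), y*(5*x - 5*y - 3*exp(y*z)))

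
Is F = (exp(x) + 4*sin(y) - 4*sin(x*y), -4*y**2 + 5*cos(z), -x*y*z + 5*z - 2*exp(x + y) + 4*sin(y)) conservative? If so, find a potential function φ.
No, ∇×F = (-x*z - 2*exp(x + y) + 5*sin(z) + 4*cos(y), y*z + 2*exp(x + y), 4*x*cos(x*y) - 4*cos(y)) ≠ 0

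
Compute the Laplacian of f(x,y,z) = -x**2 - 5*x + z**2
0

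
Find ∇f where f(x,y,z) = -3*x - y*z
(-3, -z, -y)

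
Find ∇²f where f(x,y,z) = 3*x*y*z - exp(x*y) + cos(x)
-x**2*exp(x*y) - y**2*exp(x*y) - cos(x)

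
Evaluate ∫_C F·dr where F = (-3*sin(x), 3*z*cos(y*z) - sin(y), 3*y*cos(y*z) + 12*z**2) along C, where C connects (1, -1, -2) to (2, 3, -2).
3*sqrt(2)*cos(pi/4 + 2) - 4*cos(1) + cos(3) - 3*sin(6)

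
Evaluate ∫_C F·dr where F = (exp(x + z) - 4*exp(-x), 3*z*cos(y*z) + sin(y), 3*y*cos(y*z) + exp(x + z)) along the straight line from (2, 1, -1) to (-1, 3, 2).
3*sin(6) - 4*exp(-2) + cos(1) - cos(3) + 3*sin(1) + 4*E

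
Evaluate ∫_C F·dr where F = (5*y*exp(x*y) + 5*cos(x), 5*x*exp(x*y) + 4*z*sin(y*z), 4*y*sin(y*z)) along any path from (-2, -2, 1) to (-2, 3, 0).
-5*exp(4) - 4 + 4*cos(2) + 5*exp(-6)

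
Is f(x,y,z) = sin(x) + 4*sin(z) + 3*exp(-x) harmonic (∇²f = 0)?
No, ∇²f = -sin(x) - 4*sin(z) + 3*exp(-x)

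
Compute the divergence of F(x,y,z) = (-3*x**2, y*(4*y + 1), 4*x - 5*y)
-6*x + 8*y + 1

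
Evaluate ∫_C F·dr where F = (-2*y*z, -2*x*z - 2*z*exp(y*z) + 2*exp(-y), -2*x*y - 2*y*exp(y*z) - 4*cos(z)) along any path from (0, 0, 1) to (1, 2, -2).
-2*exp(-2) - 2*exp(-4) + 4*sin(1) + 4*sin(2) + 12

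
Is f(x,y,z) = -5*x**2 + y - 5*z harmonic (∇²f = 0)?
No, ∇²f = -10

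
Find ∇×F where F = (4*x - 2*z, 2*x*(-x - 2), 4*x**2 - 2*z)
(0, -8*x - 2, -4*x - 4)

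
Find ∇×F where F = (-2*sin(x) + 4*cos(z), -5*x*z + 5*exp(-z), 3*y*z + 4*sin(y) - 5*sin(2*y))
(5*x + 3*z + 4*cos(y) - 10*cos(2*y) + 5*exp(-z), -4*sin(z), -5*z)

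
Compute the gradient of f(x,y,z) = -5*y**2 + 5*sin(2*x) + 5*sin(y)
(10*cos(2*x), -10*y + 5*cos(y), 0)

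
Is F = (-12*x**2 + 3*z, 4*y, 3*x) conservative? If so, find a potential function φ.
Yes, F is conservative. φ = -4*x**3 + 3*x*z + 2*y**2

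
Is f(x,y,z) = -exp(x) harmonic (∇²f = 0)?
No, ∇²f = -exp(x)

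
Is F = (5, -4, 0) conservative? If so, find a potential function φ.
Yes, F is conservative. φ = 5*x - 4*y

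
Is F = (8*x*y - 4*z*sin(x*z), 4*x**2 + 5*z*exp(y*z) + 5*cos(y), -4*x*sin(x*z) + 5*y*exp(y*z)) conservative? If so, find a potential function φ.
Yes, F is conservative. φ = 4*x**2*y + 5*exp(y*z) + 5*sin(y) + 4*cos(x*z)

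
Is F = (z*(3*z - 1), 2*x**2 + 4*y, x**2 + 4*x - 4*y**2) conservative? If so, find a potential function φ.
No, ∇×F = (-8*y, -2*x + 6*z - 5, 4*x) ≠ 0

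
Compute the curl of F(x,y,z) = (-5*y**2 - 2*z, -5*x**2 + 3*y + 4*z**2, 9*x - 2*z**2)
(-8*z, -11, -10*x + 10*y)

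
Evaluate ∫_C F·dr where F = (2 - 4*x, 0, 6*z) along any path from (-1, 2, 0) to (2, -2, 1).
3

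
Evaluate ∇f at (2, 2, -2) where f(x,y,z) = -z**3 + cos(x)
(-sin(2), 0, -12)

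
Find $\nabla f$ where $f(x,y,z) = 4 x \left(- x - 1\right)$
(-8*x - 4, 0, 0)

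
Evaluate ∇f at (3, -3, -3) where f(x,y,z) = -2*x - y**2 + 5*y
(-2, 11, 0)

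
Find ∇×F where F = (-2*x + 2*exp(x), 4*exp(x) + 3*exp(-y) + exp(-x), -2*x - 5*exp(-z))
(0, 2, 4*exp(x) - exp(-x))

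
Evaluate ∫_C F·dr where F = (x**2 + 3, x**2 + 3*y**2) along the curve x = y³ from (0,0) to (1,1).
94/21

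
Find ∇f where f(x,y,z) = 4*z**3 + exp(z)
(0, 0, 12*z**2 + exp(z))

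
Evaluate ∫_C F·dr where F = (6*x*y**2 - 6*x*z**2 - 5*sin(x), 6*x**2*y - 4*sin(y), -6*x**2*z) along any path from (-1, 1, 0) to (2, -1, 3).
-99 - 5*cos(1) + 5*cos(2)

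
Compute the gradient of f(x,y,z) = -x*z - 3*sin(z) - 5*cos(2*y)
(-z, 10*sin(2*y), -x - 3*cos(z))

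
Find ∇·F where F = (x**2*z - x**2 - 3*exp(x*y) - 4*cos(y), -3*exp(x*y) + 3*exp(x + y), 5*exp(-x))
2*x*z - 3*x*exp(x*y) - 2*x - 3*y*exp(x*y) + 3*exp(x + y)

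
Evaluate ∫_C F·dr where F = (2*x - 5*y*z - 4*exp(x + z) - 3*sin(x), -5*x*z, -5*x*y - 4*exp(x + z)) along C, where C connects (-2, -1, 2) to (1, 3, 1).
-4*exp(2) - 3*cos(2) + 3*cos(1) + 6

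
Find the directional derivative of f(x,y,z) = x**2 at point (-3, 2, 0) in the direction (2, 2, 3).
-12*sqrt(17)/17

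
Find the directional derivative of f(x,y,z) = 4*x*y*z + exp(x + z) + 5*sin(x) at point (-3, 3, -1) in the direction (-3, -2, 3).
-3*sqrt(22)*(5*cos(3) + 32)/22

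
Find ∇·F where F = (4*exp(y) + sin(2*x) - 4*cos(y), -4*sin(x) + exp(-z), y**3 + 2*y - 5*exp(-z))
2*cos(2*x) + 5*exp(-z)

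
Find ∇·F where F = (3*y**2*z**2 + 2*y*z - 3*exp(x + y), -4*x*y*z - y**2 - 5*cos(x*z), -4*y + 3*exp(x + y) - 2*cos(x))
-4*x*z - 2*y - 3*exp(x + y)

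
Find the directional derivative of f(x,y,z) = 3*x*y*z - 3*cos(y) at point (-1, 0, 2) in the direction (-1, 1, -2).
-sqrt(6)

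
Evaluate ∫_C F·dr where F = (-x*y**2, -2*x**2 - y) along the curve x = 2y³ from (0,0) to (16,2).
-3726/7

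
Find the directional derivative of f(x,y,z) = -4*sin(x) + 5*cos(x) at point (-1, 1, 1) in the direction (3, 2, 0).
3*sqrt(13)*(-4*cos(1) + 5*sin(1))/13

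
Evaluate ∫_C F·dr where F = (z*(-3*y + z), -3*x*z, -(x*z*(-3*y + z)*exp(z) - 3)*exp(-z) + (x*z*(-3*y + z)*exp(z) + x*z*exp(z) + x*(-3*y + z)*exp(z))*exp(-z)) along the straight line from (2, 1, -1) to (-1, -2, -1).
-3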